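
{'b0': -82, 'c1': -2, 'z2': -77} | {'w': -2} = {'b0': -82, 'c1': -2, 'z2': -77, 'w': -2}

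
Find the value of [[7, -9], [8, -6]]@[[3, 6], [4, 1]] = C[0][0] = (7)*(3) + (-9)*(4) = -15
C[0][1] = (7)*(6) + (-9)*(1) = 33
C[1][0] = (8)*(3) + (-6)*(4) = 0
C[1][1] = (8)*(6) + (-6)*(1) = 42
= [[-15, 33], [0, 42]]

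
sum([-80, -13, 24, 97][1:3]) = 11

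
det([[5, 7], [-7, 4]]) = 69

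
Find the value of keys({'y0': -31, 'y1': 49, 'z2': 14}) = ['y0', 'y1', 'z2']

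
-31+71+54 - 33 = 61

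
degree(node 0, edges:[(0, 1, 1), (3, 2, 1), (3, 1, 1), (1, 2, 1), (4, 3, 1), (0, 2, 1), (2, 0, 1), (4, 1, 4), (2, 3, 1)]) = 3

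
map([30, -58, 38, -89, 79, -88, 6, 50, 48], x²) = (30)²=900, (-58)²=3364, (38)²=1444, (-89)²=7921, (79)²=6241, (-88)²=7744, (6)²=36, (50)²=2500, (48)²=2304
= [900, 3364, 1444, 7921, 6241, 7744, 36, 2500, 2304]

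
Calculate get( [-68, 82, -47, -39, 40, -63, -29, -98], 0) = -68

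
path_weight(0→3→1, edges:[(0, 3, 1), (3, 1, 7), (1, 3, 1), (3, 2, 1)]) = 8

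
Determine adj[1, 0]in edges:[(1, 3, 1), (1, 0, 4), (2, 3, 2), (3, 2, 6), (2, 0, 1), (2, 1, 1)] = 4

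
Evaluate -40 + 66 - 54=-28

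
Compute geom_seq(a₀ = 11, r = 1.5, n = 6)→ a_0 = 11*1.5^0 = 11.0
a_1 = 11*1.5^1 = 16.5
a_2 = 11*1.5^2 = 24.75
...
= [11.0, 16.5, 24.75, 37.125, 55.6875, 83.53125]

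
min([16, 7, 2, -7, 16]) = -7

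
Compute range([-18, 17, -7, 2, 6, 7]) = 35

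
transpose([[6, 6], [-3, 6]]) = [[6, -3], [6, 6]]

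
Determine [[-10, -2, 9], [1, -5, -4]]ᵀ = [[-10, 1], [-2, -5], [9, -4]]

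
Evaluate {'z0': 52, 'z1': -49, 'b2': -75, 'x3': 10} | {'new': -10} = {'z0': 52, 'z1': -49, 'b2': -75, 'x3': 10, 'new': -10}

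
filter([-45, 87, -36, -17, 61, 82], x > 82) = keep x where x > 82: -45✗, 87✓, -36✗, -17✗, 61✗, 82✗
= [87]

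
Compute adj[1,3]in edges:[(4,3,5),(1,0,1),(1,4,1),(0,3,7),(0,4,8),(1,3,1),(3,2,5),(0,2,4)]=1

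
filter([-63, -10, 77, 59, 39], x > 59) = keep x where x > 59: -63✗, -10✗, 77✓, 59✗, 39✗
= [77]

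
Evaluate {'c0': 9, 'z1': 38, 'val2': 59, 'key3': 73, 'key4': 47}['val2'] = 59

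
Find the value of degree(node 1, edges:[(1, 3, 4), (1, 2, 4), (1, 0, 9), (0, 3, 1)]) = 3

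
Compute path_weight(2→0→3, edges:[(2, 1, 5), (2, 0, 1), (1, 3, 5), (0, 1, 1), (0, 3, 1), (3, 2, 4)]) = 2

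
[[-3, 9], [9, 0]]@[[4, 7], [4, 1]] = C[0][0] = (-3)*(4) + (9)*(4) = 24
C[0][1] = (-3)*(7) + (9)*(1) = -12
C[1][0] = (9)*(4) + (0)*(4) = 36
C[1][1] = (9)*(7) + (0)*(1) = 63
= [[24, -12], [36, 63]]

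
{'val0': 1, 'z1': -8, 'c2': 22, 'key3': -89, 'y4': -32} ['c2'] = 22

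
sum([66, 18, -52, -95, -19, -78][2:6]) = -244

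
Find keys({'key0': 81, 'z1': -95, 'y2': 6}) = ['key0', 'z1', 'y2']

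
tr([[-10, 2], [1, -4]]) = diagonal: (-10) + (-4)
= -14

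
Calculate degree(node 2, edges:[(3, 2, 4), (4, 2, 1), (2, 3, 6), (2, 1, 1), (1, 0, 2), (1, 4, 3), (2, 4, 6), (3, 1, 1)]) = incident: (3,2), (4,2), (2,3), (2,1), (2,4)
= 5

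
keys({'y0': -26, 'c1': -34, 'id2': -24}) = ['y0', 'c1', 'id2']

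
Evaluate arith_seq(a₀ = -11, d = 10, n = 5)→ a_0 = -11 + 0*10 = -11
a_1 = -11 + 1*10 = -1
a_2 = -11 + 2*10 = 9
...
= [-11, -1, 9, 19, 29]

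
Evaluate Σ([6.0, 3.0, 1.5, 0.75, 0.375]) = 6.0 + 3.0 + 1.5 + 0.75 + 0.375
= 11.625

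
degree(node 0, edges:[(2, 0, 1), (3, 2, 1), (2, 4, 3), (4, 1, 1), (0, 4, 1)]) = 2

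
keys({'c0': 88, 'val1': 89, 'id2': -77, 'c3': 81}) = ['c0', 'val1', 'id2', 'c3']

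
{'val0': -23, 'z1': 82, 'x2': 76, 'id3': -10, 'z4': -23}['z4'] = -23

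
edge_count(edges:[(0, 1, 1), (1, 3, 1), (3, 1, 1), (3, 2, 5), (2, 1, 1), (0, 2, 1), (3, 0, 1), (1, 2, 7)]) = 8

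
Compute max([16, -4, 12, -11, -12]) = 16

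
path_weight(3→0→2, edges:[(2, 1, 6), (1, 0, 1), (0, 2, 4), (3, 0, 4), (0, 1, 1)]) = 8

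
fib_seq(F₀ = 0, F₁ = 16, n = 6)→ F_2 = F_1 + F_0 = 16
F_3 = F_2 + F_1 = 32
F_4 = F_3 + F_2 = 48
...
= [0, 16, 16, 32, 48, 80]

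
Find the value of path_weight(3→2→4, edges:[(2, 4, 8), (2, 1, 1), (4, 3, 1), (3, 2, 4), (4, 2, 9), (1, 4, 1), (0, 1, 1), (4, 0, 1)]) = w(3→2)=4 + w(2→4)=8
= 12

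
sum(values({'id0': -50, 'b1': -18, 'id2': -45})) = (-50) + (-18) + (-45)
= -113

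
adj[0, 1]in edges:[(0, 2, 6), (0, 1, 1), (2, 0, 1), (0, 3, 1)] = 1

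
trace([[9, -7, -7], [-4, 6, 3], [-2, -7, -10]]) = 5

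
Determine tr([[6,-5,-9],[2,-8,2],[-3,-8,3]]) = diagonal: 6 + (-8) + 3
= 1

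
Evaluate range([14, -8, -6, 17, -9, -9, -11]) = 28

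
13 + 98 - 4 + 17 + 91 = 215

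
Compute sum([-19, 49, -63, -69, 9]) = (-19) + 49 + (-63) + (-69) + 9
= -93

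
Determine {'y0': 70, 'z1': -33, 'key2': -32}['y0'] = 70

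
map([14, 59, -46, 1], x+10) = [24, 69, -36, 11]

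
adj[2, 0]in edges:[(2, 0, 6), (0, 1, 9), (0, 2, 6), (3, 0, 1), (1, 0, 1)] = 6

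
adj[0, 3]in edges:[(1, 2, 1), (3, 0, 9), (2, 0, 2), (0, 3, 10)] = 10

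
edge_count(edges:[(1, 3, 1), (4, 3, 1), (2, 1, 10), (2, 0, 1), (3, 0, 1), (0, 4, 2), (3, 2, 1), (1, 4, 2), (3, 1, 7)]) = 9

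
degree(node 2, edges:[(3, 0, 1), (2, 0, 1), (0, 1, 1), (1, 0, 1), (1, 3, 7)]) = incident: (2,0)
= 1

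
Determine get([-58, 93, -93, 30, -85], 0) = -58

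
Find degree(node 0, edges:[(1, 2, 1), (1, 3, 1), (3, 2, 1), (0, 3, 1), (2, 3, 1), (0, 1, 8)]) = 2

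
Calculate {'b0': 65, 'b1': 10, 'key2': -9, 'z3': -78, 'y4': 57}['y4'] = 57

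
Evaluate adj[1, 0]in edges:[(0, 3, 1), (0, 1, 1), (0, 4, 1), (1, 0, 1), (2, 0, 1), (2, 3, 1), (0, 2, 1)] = 1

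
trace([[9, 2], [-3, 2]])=11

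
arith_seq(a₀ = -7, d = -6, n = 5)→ a_0 = -7 + 0*-6 = -7
a_1 = -7 + 1*-6 = -13
a_2 = -7 + 2*-6 = -19
...
= [-7, -13, -19, -25, -31]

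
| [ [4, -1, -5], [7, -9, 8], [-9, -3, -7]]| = 881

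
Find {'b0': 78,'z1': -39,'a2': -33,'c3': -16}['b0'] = 78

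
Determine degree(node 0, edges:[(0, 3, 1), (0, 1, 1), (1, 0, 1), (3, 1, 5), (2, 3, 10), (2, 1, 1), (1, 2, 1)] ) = incident: (0,3), (0,1), (1,0)
= 3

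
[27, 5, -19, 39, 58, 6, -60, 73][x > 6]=keep x where x > 6: 27✓, 5✗, -19✗, 39✓, 58✓, 6✗, -60✗, 73✓
= [27, 39, 58, 73]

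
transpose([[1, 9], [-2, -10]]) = [[1, -2], [9, -10]]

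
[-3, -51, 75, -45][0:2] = [-3, -51]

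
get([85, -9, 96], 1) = -9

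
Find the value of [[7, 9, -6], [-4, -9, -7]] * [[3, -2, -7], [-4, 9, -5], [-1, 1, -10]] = [[-9, 61, -34], [31, -80, 143]]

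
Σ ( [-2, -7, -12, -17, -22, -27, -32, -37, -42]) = -198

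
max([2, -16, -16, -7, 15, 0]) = 15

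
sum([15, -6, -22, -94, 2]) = -105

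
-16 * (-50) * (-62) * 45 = -2232000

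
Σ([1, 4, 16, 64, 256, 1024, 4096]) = 5461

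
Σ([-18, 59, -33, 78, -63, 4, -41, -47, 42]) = (-18) + 59 + (-33) + 78 + (-63) + 4 + (-41) + (-47) + 42
= -19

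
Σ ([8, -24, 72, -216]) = 8 + -24 + 72 + -216
= -160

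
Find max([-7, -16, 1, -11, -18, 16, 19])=19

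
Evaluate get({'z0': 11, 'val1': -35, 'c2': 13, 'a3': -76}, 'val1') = -35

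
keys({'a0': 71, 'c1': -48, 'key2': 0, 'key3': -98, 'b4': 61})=['a0', 'c1', 'key2', 'key3', 'b4']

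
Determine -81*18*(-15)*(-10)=-218700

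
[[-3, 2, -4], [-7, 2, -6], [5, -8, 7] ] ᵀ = [[-3, -7, 5], [2, 2, -8], [-4, -6, 7]]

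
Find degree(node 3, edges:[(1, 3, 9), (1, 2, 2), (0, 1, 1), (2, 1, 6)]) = incident: (1,3)
= 1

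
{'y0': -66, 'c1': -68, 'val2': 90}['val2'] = 90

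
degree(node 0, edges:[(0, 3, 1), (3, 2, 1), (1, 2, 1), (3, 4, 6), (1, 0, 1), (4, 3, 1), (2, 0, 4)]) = 3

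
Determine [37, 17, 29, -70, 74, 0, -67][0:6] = [37, 17, 29, -70, 74, 0]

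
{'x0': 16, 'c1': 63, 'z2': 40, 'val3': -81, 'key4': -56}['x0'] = 16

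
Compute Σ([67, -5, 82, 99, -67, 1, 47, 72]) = 67 + (-5) + 82 + 99 + (-67) + 1 + 47 + 72
= 296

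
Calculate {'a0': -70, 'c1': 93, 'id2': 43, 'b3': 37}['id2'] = 43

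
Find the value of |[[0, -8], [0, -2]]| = (0)*(-2) - (-8)*(0)
= 0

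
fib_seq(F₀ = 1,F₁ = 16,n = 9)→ F_2 = F_1 + F_0 = 17
F_3 = F_2 + F_1 = 33
F_4 = F_3 + F_2 = 50
...
= [1, 16, 17, 33, 50, 83, 133, 216, 349]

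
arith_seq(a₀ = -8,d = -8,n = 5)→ [-8, -16, -24, -32, -40]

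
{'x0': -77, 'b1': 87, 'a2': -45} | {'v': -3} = {'x0': -77, 'b1': 87, 'a2': -45, 'v': -3}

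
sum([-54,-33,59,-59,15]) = -72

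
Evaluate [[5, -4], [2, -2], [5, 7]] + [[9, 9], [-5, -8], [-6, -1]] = [[14, 5], [-3, -10], [-1, 6]]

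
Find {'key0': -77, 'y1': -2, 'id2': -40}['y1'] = -2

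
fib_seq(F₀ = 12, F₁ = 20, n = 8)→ F_2 = F_1 + F_0 = 32
F_3 = F_2 + F_1 = 52
F_4 = F_3 + F_2 = 84
...
= [12, 20, 32, 52, 84, 136, 220, 356]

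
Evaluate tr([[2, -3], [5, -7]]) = diagonal: 2 + (-7)
= -5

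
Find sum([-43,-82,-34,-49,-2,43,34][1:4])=slice → [-82, -34, -49]
(-82) + (-34) + (-49)
= -165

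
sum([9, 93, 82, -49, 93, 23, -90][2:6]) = slice → [82, -49, 93, 23]
82 + (-49) + 93 + 23
= 149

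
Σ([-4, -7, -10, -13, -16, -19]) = (-4) + (-7) + (-10) + (-13) + (-16) + (-19)
= -69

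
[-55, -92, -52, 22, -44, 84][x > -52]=keep x where x > -52: -55✗, -92✗, -52✗, 22✓, -44✓, 84✓
= [22, -44, 84]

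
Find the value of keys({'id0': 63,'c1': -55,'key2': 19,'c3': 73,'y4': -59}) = ['id0', 'c1', 'key2', 'c3', 'y4']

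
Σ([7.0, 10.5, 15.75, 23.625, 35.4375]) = 7.0 + 10.5 + 15.75 + 23.625 + 35.4375
= 92.3125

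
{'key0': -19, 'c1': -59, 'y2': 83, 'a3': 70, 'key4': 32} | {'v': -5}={'key0': -19, 'c1': -59, 'y2': 83, 'a3': 70, 'key4': 32, 'v': -5}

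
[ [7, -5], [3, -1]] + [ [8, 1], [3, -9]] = [[15, -4], [6, -10]]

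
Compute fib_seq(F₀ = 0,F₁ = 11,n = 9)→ [0, 11, 11, 22, 33, 55, 88, 143, 231]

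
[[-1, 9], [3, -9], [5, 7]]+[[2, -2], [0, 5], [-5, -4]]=[[1, 7], [3, -4], [0, 3]]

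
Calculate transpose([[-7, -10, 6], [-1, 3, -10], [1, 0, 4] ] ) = [[-7, -1, 1], [-10, 3, 0], [6, -10, 4]]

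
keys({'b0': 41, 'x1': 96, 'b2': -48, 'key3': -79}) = ['b0', 'x1', 'b2', 'key3']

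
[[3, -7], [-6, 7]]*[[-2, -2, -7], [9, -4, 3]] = C[0][0] = (3)*(-2) + (-7)*(9) = -69
C[0][1] = (3)*(-2) + (-7)*(-4) = 22
C[0][2] = (3)*(-7) + (-7)*(3) = -42
C[1][0] = (-6)*(-2) + (7)*(9) = 75
C[1][1] = (-6)*(-2) + (7)*(-4) = -16
C[1][2] = (-6)*(-7) + (7)*(3) = 63
= [[-69, 22, -42], [75, -16, 63]]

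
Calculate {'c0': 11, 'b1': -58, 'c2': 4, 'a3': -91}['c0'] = 11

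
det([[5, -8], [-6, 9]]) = -3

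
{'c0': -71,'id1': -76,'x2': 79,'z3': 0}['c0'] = -71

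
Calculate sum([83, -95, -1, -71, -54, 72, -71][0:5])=-138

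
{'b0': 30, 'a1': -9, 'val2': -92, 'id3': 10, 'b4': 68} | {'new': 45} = {'b0': 30, 'a1': -9, 'val2': -92, 'id3': 10, 'b4': 68, 'new': 45}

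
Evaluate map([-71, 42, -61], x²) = (-71)²=5041, (42)²=1764, (-61)²=3721
= [5041, 1764, 3721]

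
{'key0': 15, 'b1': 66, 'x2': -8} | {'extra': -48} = {'key0': 15, 'b1': 66, 'x2': -8, 'extra': -48}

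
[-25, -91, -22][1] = -91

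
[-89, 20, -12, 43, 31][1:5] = [20, -12, 43, 31]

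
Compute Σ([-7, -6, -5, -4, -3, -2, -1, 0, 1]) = -27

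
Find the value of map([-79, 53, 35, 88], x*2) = -79*2=-158, 53*2=106, 35*2=70, 88*2=176
= [-158, 106, 70, 176]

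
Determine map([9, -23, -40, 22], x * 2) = 9*2=18, -23*2=-46, -40*2=-80, 22*2=44
= [18, -46, -80, 44]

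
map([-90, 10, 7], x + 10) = [-80, 20, 17]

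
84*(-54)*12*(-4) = 217728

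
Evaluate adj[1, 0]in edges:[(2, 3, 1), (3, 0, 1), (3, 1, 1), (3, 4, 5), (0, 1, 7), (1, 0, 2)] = 2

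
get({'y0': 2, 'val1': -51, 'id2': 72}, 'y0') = 2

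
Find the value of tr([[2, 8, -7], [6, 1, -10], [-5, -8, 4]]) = diagonal: 2 + 1 + 4
= 7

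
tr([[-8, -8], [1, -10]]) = diagonal: (-8) + (-10)
= -18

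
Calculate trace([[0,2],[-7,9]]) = diagonal: 0 + 9
= 9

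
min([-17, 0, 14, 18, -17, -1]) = -17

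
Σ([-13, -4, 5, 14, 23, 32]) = (-13) + (-4) + 5 + 14 + 23 + 32
= 57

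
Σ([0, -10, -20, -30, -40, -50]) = -150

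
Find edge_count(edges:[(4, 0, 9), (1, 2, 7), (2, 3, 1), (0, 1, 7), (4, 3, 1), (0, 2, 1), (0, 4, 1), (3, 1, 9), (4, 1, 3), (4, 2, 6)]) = 10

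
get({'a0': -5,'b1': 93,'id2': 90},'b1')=93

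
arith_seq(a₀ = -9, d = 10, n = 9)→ a_0 = -9 + 0*10 = -9
a_1 = -9 + 1*10 = 1
a_2 = -9 + 2*10 = 11
...
= [-9, 1, 11, 21, 31, 41, 51, 61, 71]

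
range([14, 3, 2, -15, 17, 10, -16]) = 33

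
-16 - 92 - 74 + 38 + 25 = -119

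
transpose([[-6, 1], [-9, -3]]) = [[-6, -9], [1, -3]]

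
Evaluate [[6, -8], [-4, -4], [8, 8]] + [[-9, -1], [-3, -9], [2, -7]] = [[-3, -9], [-7, -13], [10, 1]]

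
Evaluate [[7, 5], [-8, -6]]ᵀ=[[7, -8], [5, -6]]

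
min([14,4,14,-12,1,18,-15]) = -15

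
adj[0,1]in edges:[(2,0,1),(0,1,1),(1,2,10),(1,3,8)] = 1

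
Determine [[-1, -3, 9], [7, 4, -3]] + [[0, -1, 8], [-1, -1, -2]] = [[-1, -4, 17], [6, 3, -5]]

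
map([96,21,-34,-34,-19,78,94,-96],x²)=(96)²=9216, (21)²=441, (-34)²=1156, (-34)²=1156, (-19)²=361, (78)²=6084, (94)²=8836, (-96)²=9216
= [9216, 441, 1156, 1156, 361, 6084, 8836, 9216]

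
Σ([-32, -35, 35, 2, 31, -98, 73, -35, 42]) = -17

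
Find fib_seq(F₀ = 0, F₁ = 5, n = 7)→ [0, 5, 5, 10, 15, 25, 40]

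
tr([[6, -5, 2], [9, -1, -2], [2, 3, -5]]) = 0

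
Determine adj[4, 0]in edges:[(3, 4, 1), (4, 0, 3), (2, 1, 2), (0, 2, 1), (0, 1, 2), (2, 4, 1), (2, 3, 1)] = 3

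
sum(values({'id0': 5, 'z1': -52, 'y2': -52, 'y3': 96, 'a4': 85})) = 82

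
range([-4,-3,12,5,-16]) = 28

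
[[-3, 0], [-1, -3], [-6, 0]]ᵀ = [[-3, -1, -6], [0, -3, 0]]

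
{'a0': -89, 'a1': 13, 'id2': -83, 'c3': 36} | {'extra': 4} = {'a0': -89, 'a1': 13, 'id2': -83, 'c3': 36, 'extra': 4}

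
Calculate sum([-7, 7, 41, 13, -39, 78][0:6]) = 93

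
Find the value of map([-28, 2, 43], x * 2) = -28*2=-56, 2*2=4, 43*2=86
= [-56, 4, 86]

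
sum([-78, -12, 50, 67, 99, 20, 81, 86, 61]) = 374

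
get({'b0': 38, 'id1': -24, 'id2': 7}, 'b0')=38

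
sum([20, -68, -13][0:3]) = slice → [20, -68, -13]
20 + (-68) + (-13)
= -61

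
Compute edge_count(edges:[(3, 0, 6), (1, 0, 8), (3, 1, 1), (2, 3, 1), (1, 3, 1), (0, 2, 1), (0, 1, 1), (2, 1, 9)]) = 8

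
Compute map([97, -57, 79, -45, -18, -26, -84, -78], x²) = (97)²=9409, (-57)²=3249, (79)²=6241, (-45)²=2025, (-18)²=324, (-26)²=676, (-84)²=7056, (-78)²=6084
= [9409, 3249, 6241, 2025, 324, 676, 7056, 6084]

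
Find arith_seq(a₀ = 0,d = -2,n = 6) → [0, -2, -4, -6, -8, -10]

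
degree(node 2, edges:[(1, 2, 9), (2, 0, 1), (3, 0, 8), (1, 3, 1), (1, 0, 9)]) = 2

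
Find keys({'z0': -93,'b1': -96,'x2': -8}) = ['z0', 'b1', 'x2']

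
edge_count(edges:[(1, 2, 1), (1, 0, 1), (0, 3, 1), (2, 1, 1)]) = 4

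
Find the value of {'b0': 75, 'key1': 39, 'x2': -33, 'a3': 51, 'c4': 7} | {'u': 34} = {'b0': 75, 'key1': 39, 'x2': -33, 'a3': 51, 'c4': 7, 'u': 34}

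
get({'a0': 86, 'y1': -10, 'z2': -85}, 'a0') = 86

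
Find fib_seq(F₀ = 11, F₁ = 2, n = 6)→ [11, 2, 13, 15, 28, 43]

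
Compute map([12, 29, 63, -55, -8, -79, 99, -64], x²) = [144, 841, 3969, 3025, 64, 6241, 9801, 4096]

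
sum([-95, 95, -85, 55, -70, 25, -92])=(-95) + 95 + (-85) + 55 + (-70) + 25 + (-92)
= -167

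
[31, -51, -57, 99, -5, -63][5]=-63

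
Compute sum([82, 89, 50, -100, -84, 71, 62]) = 170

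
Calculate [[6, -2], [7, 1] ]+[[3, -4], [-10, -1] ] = [[9, -6], [-3, 0]]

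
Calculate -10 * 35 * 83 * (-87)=2527350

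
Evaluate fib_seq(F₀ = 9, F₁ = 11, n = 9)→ [9, 11, 20, 31, 51, 82, 133, 215, 348]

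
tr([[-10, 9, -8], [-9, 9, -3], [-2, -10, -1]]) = -2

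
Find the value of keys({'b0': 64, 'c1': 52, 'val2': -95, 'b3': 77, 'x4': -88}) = ['b0', 'c1', 'val2', 'b3', 'x4']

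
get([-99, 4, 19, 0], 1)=4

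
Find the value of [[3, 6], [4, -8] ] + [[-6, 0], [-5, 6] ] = [[-3, 6], [-1, -2]]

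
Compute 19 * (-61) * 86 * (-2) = 199348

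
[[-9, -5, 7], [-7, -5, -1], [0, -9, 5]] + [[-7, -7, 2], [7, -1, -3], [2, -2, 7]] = [[-16, -12, 9], [0, -6, -4], [2, -11, 12]]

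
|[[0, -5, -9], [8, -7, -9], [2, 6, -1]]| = -508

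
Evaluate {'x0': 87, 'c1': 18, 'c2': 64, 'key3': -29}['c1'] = 18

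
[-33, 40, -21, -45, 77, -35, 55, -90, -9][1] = 40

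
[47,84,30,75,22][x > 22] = [47, 84, 30, 75]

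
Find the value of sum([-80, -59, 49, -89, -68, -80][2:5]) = -108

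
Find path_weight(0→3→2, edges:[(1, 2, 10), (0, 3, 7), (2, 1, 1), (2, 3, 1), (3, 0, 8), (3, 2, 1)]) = 8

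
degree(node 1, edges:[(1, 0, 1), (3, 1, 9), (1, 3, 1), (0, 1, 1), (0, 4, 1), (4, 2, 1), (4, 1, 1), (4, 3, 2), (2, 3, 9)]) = incident: (1,0), (3,1), (1,3), (0,1), (4,1)
= 5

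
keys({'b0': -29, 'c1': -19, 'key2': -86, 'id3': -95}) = ['b0', 'c1', 'key2', 'id3']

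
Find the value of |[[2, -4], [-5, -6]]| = (2)*(-6) - (-4)*(-5)
= -32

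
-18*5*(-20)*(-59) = -106200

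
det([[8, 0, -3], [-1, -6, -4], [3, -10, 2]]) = -500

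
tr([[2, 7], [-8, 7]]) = 9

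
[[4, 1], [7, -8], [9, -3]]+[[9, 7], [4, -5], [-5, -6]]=[[13, 8], [11, -13], [4, -9]]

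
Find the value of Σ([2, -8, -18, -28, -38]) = -90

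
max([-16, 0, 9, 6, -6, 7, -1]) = 9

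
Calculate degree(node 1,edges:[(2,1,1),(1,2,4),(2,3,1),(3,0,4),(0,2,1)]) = incident: (2,1), (1,2)
= 2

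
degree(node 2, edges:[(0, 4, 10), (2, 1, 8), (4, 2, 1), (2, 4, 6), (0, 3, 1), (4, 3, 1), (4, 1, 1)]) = incident: (2,1), (4,2), (2,4)
= 3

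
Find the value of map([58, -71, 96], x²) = [3364, 5041, 9216]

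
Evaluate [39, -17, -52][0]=39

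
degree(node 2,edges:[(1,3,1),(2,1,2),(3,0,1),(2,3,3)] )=incident: (2,1), (2,3)
= 2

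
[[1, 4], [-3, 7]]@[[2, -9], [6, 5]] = C[0][0] = (1)*(2) + (4)*(6) = 26
C[0][1] = (1)*(-9) + (4)*(5) = 11
C[1][0] = (-3)*(2) + (7)*(6) = 36
C[1][1] = (-3)*(-9) + (7)*(5) = 62
= [[26, 11], [36, 62]]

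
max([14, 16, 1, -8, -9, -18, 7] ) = 16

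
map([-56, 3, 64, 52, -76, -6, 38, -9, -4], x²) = [3136, 9, 4096, 2704, 5776, 36, 1444, 81, 16]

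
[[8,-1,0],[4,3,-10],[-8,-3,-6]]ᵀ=[[8, 4, -8], [-1, 3, -3], [0, -10, -6]]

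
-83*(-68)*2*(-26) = -293488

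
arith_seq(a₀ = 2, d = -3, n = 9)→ [2, -1, -4, -7, -10, -13, -16, -19, -22]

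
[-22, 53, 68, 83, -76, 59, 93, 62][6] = 93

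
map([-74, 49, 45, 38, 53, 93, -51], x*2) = -74*2=-148, 49*2=98, 45*2=90, 38*2=76, 53*2=106, 93*2=186, -51*2=-102
= [-148, 98, 90, 76, 106, 186, -102]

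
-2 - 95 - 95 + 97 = -95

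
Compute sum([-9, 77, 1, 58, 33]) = 160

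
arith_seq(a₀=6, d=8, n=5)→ a_0 = 6 + 0*8 = 6
a_1 = 6 + 1*8 = 14
a_2 = 6 + 2*8 = 22
...
= [6, 14, 22, 30, 38]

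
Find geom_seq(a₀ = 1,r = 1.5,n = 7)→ [1.0, 1.5, 2.25, 3.375, 5.0625, 7.59375, 11.390625]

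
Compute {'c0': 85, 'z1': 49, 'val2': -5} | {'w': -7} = {'c0': 85, 'z1': 49, 'val2': -5, 'w': -7}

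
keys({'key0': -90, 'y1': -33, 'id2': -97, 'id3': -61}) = ['key0', 'y1', 'id2', 'id3']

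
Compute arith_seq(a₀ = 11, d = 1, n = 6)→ [11, 12, 13, 14, 15, 16]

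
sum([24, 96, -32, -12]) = 76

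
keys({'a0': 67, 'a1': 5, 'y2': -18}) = ['a0', 'a1', 'y2']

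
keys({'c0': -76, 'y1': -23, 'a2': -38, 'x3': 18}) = ['c0', 'y1', 'a2', 'x3']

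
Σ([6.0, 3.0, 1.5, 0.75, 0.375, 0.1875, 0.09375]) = 6.0 + 3.0 + 1.5 + 0.75 + 0.375 + 0.1875 + 0.09375
= 11.90625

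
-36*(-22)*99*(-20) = -1568160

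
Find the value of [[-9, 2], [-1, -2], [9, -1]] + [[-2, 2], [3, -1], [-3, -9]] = [[-11, 4], [2, -3], [6, -10]]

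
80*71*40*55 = 12496000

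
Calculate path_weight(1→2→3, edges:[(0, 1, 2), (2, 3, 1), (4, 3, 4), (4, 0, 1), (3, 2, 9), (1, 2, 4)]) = 5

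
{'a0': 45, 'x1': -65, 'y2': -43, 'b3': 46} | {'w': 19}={'a0': 45, 'x1': -65, 'y2': -43, 'b3': 46, 'w': 19}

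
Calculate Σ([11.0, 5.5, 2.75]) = 19.25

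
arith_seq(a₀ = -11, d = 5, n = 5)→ a_0 = -11 + 0*5 = -11
a_1 = -11 + 1*5 = -6
a_2 = -11 + 2*5 = -1
...
= [-11, -6, -1, 4, 9]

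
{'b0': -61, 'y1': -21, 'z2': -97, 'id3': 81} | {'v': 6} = {'b0': -61, 'y1': -21, 'z2': -97, 'id3': 81, 'v': 6}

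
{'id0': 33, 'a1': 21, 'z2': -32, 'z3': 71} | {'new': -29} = {'id0': 33, 'a1': 21, 'z2': -32, 'z3': 71, 'new': -29}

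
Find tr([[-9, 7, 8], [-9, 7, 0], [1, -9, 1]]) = diagonal: (-9) + 7 + 1
= -1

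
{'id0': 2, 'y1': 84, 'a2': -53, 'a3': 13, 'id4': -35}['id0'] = 2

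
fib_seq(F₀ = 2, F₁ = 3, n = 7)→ F_2 = F_1 + F_0 = 5
F_3 = F_2 + F_1 = 8
F_4 = F_3 + F_2 = 13
...
= [2, 3, 5, 8, 13, 21, 34]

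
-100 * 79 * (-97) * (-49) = -37548700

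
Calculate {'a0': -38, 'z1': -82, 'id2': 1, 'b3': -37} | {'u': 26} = {'a0': -38, 'z1': -82, 'id2': 1, 'b3': -37, 'u': 26}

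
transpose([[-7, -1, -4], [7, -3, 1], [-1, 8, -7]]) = [[-7, 7, -1], [-1, -3, 8], [-4, 1, -7]]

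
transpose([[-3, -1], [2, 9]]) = [[-3, 2], [-1, 9]]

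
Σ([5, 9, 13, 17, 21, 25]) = 90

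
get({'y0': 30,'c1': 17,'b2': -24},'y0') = 30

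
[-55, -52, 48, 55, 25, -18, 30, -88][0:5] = [-55, -52, 48, 55, 25]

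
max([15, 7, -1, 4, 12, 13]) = 15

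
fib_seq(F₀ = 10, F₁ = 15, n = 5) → [10, 15, 25, 40, 65]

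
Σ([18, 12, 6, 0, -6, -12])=18 + 12 + 6 + 0 + (-6) + (-12)
= 18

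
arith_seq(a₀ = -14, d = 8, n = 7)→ [-14, -6, 2, 10, 18, 26, 34]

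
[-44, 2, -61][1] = 2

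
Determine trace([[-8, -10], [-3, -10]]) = -18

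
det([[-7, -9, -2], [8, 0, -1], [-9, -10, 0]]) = (1)*(-7)*det([[0, -1], [-10, 0]]) + (-1)*(-9)*det([[8, -1], [-9, 0]]) + (1)*(-2)*det([[8, 0], [-9, -10]])
= 70 + -81 + 160
= 149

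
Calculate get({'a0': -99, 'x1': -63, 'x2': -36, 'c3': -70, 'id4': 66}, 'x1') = -63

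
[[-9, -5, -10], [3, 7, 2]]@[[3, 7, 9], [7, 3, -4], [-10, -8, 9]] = [[38, 2, -151], [38, 26, 17]]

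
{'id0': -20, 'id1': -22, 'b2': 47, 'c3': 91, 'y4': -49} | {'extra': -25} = {'id0': -20, 'id1': -22, 'b2': 47, 'c3': 91, 'y4': -49, 'extra': -25}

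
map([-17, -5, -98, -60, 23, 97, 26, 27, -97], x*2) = [-34, -10, -196, -120, 46, 194, 52, 54, -194]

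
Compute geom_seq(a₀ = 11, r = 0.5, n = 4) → a_0 = 11*0.5^0 = 11.0
a_1 = 11*0.5^1 = 5.5
a_2 = 11*0.5^2 = 2.75
...
= [11.0, 5.5, 2.75, 1.375]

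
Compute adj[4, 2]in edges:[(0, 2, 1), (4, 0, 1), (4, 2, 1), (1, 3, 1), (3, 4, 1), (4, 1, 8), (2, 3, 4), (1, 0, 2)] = 1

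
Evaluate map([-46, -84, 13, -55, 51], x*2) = -46*2=-92, -84*2=-168, 13*2=26, -55*2=-110, 51*2=102
= [-92, -168, 26, -110, 102]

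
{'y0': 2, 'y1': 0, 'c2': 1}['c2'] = 1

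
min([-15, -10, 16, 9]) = -15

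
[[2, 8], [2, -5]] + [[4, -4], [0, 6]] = [[6, 4], [2, 1]]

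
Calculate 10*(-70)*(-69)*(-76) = -3670800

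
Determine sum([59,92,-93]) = 59 + 92 + (-93)
= 58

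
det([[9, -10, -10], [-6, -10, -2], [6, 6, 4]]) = (1)*(9)*det([[-10, -2], [6, 4]]) + (-1)*(-10)*det([[-6, -2], [6, 4]]) + (1)*(-10)*det([[-6, -10], [6, 6]])
= -252 + -120 + -240
= -612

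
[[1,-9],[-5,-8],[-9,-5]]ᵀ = [[1, -5, -9], [-9, -8, -5]]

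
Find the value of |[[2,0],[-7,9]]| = (2)*(9) - (0)*(-7)
= 18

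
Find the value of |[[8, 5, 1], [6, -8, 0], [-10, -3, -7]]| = (1)*(8)*det([[-8, 0], [-3, -7]]) + (-1)*(5)*det([[6, 0], [-10, -7]]) + (1)*(1)*det([[6, -8], [-10, -3]])
= 448 + 210 + -98
= 560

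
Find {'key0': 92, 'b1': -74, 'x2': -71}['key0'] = 92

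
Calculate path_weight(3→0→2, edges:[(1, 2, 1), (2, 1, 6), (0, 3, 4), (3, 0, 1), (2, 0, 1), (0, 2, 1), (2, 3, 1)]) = w(3→0)=1 + w(0→2)=1
= 2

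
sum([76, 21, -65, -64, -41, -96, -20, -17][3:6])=-201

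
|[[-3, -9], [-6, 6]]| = -72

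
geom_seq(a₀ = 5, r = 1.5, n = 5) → [5.0, 7.5, 11.25, 16.875, 25.3125]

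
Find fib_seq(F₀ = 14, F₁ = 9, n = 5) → F_2 = F_1 + F_0 = 23
F_3 = F_2 + F_1 = 32
F_4 = F_3 + F_2 = 55
= [14, 9, 23, 32, 55]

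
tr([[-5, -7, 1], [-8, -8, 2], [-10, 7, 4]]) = diagonal: (-5) + (-8) + 4
= -9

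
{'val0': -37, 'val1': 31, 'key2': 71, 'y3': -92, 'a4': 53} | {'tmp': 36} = {'val0': -37, 'val1': 31, 'key2': 71, 'y3': -92, 'a4': 53, 'tmp': 36}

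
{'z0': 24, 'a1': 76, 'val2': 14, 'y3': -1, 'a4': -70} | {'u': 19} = {'z0': 24, 'a1': 76, 'val2': 14, 'y3': -1, 'a4': -70, 'u': 19}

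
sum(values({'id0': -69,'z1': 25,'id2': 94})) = 50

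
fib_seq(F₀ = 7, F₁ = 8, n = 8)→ [7, 8, 15, 23, 38, 61, 99, 160]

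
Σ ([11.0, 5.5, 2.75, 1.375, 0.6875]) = 11.0 + 5.5 + 2.75 + 1.375 + 0.6875
= 21.3125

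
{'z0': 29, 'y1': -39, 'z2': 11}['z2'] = 11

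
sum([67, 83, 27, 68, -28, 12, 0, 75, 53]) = 67 + 83 + 27 + 68 + (-28) + 12 + 0 + 75 + 53
= 357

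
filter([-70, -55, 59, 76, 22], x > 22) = keep x where x > 22: -70✗, -55✗, 59✓, 76✓, 22✗
= [59, 76]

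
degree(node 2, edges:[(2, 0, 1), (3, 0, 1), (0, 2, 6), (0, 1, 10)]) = incident: (2,0), (0,2)
= 2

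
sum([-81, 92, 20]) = 31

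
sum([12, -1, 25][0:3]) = slice → [12, -1, 25]
12 + (-1) + 25
= 36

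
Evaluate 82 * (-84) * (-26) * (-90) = -16117920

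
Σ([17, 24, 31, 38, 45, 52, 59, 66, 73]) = 17 + 24 + 31 + 38 + 45 + 52 + 59 + 66 + 73
= 405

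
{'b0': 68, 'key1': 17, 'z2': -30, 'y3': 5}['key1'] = 17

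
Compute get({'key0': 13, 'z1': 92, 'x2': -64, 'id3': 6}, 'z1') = 92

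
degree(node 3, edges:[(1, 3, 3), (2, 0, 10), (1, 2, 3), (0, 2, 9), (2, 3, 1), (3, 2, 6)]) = 3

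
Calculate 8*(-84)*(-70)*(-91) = -4280640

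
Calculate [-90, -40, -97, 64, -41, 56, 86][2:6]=[-97, 64, -41, 56]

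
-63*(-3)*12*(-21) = -47628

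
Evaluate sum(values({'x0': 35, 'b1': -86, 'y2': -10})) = 35 + (-86) + (-10)
= -61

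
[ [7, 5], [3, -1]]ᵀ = [[7, 3], [5, -1]]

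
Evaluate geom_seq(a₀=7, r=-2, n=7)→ [7, -14, 28, -56, 112, -224, 448]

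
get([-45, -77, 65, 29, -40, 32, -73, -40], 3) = 29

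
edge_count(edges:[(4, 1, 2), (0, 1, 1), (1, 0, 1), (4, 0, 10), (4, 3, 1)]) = 5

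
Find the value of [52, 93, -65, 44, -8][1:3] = [93, -65]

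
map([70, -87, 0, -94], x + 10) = [80, -77, 10, -84]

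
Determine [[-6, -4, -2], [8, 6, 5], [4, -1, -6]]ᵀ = [[-6, 8, 4], [-4, 6, -1], [-2, 5, -6]]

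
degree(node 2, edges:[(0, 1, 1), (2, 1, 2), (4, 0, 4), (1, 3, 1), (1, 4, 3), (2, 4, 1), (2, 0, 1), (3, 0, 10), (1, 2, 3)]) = incident: (2,1), (2,4), (2,0), (1,2)
= 4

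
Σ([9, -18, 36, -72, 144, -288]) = 9 + -18 + 36 + -72 + 144 + -288
= -189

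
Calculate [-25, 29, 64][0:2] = [-25, 29]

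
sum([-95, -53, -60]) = -208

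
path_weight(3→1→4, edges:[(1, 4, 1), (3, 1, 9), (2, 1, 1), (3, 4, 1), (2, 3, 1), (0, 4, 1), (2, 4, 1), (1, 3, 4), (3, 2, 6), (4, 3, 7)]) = 10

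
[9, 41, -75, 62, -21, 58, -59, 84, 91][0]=9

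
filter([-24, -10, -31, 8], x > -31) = [-24, -10, 8]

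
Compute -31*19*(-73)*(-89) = -3826733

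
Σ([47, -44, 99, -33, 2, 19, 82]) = 172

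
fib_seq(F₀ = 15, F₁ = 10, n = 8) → F_2 = F_1 + F_0 = 25
F_3 = F_2 + F_1 = 35
F_4 = F_3 + F_2 = 60
...
= [15, 10, 25, 35, 60, 95, 155, 250]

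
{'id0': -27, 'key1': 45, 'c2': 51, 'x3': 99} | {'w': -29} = {'id0': -27, 'key1': 45, 'c2': 51, 'x3': 99, 'w': -29}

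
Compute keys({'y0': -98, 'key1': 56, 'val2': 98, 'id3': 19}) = ['y0', 'key1', 'val2', 'id3']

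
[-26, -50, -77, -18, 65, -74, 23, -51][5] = -74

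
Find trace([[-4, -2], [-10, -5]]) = diagonal: (-4) + (-5)
= -9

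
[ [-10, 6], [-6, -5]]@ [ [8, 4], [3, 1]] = [[-62, -34], [-63, -29]]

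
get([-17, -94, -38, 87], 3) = 87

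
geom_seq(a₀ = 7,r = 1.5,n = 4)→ [7.0, 10.5, 15.75, 23.625]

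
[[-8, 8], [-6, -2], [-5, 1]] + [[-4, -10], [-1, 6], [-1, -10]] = [[-12, -2], [-7, 4], [-6, -9]]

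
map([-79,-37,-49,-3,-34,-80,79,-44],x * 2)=-79*2=-158, -37*2=-74, -49*2=-98, -3*2=-6, -34*2=-68, -80*2=-160, 79*2=158, -44*2=-88
= [-158, -74, -98, -6, -68, -160, 158, -88]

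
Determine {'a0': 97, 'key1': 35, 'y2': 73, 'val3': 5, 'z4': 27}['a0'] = 97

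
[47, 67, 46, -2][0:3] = [47, 67, 46]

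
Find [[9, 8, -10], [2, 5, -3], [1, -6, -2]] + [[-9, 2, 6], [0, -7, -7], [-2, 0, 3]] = [[0, 10, -4], [2, -2, -10], [-1, -6, 1]]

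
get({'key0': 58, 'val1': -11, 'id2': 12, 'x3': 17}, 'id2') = 12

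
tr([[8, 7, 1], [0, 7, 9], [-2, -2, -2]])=13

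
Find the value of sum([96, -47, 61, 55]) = 165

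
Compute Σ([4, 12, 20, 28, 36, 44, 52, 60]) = 4 + 12 + 20 + 28 + 36 + 44 + 52 + 60
= 256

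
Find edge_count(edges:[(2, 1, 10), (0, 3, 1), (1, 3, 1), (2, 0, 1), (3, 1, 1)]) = 5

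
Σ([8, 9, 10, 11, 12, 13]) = 63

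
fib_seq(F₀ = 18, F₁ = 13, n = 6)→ F_2 = F_1 + F_0 = 31
F_3 = F_2 + F_1 = 44
F_4 = F_3 + F_2 = 75
...
= [18, 13, 31, 44, 75, 119]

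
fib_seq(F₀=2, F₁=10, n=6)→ [2, 10, 12, 22, 34, 56]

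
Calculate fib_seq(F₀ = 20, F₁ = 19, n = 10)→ [20, 19, 39, 58, 97, 155, 252, 407, 659, 1066]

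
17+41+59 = 117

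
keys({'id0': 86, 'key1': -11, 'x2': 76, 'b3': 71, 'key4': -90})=['id0', 'key1', 'x2', 'b3', 'key4']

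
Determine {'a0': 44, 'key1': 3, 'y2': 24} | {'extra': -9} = {'a0': 44, 'key1': 3, 'y2': 24, 'extra': -9}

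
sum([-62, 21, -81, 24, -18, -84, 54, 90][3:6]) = slice → [24, -18, -84]
24 + (-18) + (-84)
= -78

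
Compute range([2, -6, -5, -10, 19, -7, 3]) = 29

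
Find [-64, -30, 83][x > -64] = [-30, 83]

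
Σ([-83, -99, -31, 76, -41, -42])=(-83) + (-99) + (-31) + 76 + (-41) + (-42)
= -220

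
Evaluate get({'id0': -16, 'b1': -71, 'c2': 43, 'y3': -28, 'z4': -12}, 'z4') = -12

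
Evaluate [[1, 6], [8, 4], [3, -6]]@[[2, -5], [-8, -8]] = [[-46, -53], [-16, -72], [54, 33]]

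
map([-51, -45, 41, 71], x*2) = -51*2=-102, -45*2=-90, 41*2=82, 71*2=142
= [-102, -90, 82, 142]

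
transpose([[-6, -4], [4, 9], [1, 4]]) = [[-6, 4, 1], [-4, 9, 4]]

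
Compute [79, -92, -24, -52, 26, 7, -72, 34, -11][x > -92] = [79, -24, -52, 26, 7, -72, 34, -11]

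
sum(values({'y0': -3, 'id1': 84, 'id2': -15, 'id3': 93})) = 159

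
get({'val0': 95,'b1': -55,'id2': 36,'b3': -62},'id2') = 36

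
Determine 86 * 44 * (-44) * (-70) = 11654720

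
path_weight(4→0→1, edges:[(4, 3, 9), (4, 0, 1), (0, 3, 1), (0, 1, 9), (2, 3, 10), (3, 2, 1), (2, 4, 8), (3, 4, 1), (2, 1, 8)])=10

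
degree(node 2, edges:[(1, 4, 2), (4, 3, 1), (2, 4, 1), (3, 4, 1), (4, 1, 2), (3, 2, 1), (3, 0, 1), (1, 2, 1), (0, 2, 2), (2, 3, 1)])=incident: (2,4), (3,2), (1,2), (0,2), (2,3)
= 5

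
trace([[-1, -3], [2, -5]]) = diagonal: (-1) + (-5)
= -6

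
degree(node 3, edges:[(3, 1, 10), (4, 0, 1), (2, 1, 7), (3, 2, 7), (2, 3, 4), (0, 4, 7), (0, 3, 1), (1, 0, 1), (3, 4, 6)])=5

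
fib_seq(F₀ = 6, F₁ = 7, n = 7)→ [6, 7, 13, 20, 33, 53, 86]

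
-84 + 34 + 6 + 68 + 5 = 29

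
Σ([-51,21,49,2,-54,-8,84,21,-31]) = (-51) + 21 + 49 + 2 + (-54) + (-8) + 84 + 21 + (-31)
= 33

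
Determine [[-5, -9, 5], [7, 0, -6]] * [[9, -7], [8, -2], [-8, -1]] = C[0][0] = (-5)*(9) + (-9)*(8) + (5)*(-8) = -157
C[0][1] = (-5)*(-7) + (-9)*(-2) + (5)*(-1) = 48
C[1][0] = (7)*(9) + (0)*(8) + (-6)*(-8) = 111
C[1][1] = (7)*(-7) + (0)*(-2) + (-6)*(-1) = -43
= [[-157, 48], [111, -43]]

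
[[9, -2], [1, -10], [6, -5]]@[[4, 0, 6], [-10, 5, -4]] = C[0][0] = (9)*(4) + (-2)*(-10) = 56
C[0][1] = (9)*(0) + (-2)*(5) = -10
C[0][2] = (9)*(6) + (-2)*(-4) = 62
C[1][0] = (1)*(4) + (-10)*(-10) = 104
C[1][1] = (1)*(0) + (-10)*(5) = -50
C[1][2] = (1)*(6) + (-10)*(-4) = 46
... (3 more cells)
= [[56, -10, 62], [104, -50, 46], [74, -25, 56]]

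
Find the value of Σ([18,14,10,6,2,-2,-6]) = 42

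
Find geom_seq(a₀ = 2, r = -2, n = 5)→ [2, -4, 8, -16, 32]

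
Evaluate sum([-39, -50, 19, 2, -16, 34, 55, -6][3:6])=slice → [2, -16, 34]
2 + (-16) + 34
= 20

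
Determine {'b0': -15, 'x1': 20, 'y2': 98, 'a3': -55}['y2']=98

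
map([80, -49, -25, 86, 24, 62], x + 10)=80+10=90, -49+10=-39, -25+10=-15, 86+10=96, 24+10=34, 62+10=72
= [90, -39, -15, 96, 34, 72]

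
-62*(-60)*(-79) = -293880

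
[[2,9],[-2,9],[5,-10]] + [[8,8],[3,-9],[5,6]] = [[10, 17], [1, 0], [10, -4]]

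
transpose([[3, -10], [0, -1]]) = [[3, 0], [-10, -1]]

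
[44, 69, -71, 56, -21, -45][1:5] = [69, -71, 56, -21]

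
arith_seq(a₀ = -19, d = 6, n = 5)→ a_0 = -19 + 0*6 = -19
a_1 = -19 + 1*6 = -13
a_2 = -19 + 2*6 = -7
...
= [-19, -13, -7, -1, 5]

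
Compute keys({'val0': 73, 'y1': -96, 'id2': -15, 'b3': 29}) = ['val0', 'y1', 'id2', 'b3']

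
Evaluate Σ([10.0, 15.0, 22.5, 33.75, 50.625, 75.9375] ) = 207.8125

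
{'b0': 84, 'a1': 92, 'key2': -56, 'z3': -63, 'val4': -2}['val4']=-2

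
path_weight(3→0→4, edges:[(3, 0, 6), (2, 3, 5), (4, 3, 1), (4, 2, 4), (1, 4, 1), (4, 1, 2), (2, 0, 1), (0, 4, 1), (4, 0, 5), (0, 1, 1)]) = 7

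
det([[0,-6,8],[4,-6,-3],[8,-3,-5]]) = 312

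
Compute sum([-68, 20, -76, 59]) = (-68) + 20 + (-76) + 59
= -65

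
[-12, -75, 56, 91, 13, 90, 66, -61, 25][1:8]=[-75, 56, 91, 13, 90, 66, -61]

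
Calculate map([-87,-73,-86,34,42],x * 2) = [-174, -146, -172, 68, 84]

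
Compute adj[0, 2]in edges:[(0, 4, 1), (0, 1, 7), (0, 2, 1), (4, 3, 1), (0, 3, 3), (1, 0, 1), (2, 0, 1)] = 1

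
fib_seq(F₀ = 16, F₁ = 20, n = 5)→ [16, 20, 36, 56, 92]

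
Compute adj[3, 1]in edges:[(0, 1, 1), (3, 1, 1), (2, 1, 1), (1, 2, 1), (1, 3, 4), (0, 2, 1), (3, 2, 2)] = 1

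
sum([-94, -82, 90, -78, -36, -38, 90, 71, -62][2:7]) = slice → [90, -78, -36, -38, 90]
90 + (-78) + (-36) + (-38) + 90
= 28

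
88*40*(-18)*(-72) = 4561920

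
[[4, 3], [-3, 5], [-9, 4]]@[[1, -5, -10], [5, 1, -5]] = [[19, -17, -55], [22, 20, 5], [11, 49, 70]]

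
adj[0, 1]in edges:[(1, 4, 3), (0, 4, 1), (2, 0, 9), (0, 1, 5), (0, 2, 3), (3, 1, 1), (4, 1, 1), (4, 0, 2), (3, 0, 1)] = 5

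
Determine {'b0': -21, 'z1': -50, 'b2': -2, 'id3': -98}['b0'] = -21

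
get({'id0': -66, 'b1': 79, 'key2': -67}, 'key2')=-67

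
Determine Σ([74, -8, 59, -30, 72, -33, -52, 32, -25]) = 89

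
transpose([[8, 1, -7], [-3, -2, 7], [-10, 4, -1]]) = [[8, -3, -10], [1, -2, 4], [-7, 7, -1]]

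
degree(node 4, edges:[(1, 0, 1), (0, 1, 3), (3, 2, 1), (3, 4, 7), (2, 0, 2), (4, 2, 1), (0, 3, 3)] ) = 2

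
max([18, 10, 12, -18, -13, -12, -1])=18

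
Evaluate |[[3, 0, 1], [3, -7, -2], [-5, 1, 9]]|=(1)*(3)*det([[-7, -2], [1, 9]]) + (-1)*(0)*det([[3, -2], [-5, 9]]) + (1)*(1)*det([[3, -7], [-5, 1]])
= -183 + 0 + -32
= -215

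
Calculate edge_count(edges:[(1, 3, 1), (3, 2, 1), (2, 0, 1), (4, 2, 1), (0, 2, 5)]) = 5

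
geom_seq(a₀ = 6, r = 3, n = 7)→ [6, 18, 54, 162, 486, 1458, 4374]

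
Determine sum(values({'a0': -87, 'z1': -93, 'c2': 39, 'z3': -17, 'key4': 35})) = -123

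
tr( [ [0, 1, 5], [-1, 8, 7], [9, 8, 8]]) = diagonal: 0 + 8 + 8
= 16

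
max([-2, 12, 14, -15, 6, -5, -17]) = 14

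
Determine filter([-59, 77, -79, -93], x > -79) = keep x where x > -79: -59✓, 77✓, -79✗, -93✗
= [-59, 77]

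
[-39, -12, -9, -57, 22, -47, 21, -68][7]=-68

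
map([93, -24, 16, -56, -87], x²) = [8649, 576, 256, 3136, 7569]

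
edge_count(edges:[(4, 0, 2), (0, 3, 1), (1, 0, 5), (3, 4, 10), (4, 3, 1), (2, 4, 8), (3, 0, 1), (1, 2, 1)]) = 8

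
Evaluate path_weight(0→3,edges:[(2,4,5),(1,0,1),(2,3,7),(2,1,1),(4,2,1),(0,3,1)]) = w(0→3)=1
= 1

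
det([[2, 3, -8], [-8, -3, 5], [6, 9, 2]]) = (1)*(2)*det([[-3, 5], [9, 2]]) + (-1)*(3)*det([[-8, 5], [6, 2]]) + (1)*(-8)*det([[-8, -3], [6, 9]])
= -102 + 138 + 432
= 468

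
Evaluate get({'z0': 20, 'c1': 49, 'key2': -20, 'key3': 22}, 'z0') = 20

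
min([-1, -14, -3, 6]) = -14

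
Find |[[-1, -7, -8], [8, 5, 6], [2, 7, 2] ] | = (1)*(-1)*det([[5, 6], [7, 2]]) + (-1)*(-7)*det([[8, 6], [2, 2]]) + (1)*(-8)*det([[8, 5], [2, 7]])
= 32 + 28 + -368
= -308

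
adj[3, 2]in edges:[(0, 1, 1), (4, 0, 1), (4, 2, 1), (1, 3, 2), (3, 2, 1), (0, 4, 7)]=1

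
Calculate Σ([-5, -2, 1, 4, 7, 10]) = (-5) + (-2) + 1 + 4 + 7 + 10
= 15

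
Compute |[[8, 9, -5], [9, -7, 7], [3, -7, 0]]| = 791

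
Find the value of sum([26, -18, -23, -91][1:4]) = slice → [-18, -23, -91]
(-18) + (-23) + (-91)
= -132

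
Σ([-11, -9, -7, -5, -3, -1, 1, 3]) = -32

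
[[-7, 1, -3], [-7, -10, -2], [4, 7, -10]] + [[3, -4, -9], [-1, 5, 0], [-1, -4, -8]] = [[-4, -3, -12], [-8, -5, -2], [3, 3, -18]]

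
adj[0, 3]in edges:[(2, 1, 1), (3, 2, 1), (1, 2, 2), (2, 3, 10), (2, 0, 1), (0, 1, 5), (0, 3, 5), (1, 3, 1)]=5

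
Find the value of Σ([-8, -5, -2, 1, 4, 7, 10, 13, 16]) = 36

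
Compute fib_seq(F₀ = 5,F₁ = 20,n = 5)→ F_2 = F_1 + F_0 = 25
F_3 = F_2 + F_1 = 45
F_4 = F_3 + F_2 = 70
= [5, 20, 25, 45, 70]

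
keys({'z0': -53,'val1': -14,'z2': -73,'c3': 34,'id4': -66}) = ['z0', 'val1', 'z2', 'c3', 'id4']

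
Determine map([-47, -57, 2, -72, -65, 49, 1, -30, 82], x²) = (-47)²=2209, (-57)²=3249, (2)²=4, (-72)²=5184, (-65)²=4225, (49)²=2401, (1)²=1, (-30)²=900, (82)²=6724
= [2209, 3249, 4, 5184, 4225, 2401, 1, 900, 6724]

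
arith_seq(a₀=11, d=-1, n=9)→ a_0 = 11 + 0*-1 = 11
a_1 = 11 + 1*-1 = 10
a_2 = 11 + 2*-1 = 9
...
= [11, 10, 9, 8, 7, 6, 5, 4, 3]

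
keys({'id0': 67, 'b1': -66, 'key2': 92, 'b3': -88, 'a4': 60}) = ['id0', 'b1', 'key2', 'b3', 'a4']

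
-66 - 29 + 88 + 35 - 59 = -31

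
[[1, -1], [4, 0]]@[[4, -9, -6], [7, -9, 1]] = C[0][0] = (1)*(4) + (-1)*(7) = -3
C[0][1] = (1)*(-9) + (-1)*(-9) = 0
C[0][2] = (1)*(-6) + (-1)*(1) = -7
C[1][0] = (4)*(4) + (0)*(7) = 16
C[1][1] = (4)*(-9) + (0)*(-9) = -36
C[1][2] = (4)*(-6) + (0)*(1) = -24
= [[-3, 0, -7], [16, -36, -24]]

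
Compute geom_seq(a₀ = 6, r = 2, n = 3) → [6, 12, 24]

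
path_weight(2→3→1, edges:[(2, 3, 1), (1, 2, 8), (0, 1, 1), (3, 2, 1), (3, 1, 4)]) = 5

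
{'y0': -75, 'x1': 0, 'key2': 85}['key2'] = 85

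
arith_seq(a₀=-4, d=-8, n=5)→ [-4, -12, -20, -28, -36]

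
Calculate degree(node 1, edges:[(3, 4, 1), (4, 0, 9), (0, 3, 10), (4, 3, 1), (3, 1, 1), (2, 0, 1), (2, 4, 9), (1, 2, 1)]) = 2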